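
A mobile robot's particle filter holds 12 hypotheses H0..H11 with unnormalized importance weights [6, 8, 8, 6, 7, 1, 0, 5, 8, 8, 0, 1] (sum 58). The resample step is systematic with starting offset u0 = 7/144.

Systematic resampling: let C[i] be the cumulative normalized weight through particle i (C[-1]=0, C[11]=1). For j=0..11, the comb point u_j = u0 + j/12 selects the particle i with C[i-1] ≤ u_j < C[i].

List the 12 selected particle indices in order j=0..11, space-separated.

0 1 1 2 3 3 4 7 8 8 9 9

C = [3/29, 7/29, 11/29, 14/29, 35/58, 18/29, 18/29, 41/58, 49/58, 57/58, 57/58, 1]
j=0: u_0=7/144 ∈ [0, 3/29) → index 0
j=1: u_1=19/144 ∈ [3/29, 7/29) → index 1
j=2: u_2=31/144 ∈ [3/29, 7/29) → index 1
j=3: u_3=43/144 ∈ [7/29, 11/29) → index 2
j=4: u_4=55/144 ∈ [11/29, 14/29) → index 3
j=5: u_5=67/144 ∈ [11/29, 14/29) → index 3
j=6: u_6=79/144 ∈ [14/29, 35/58) → index 4
j=7: u_7=91/144 ∈ [18/29, 41/58) → index 7
j=8: u_8=103/144 ∈ [41/58, 49/58) → index 8
j=9: u_9=115/144 ∈ [41/58, 49/58) → index 8
j=10: u_10=127/144 ∈ [49/58, 57/58) → index 9
j=11: u_11=139/144 ∈ [49/58, 57/58) → index 9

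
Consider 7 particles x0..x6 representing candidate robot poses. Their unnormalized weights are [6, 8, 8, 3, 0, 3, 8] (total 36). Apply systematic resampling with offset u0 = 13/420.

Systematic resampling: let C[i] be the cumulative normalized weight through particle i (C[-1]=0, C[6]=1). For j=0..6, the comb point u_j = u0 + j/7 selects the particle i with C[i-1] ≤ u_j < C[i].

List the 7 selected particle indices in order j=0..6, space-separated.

0 1 1 2 2 5 6

C = [1/6, 7/18, 11/18, 25/36, 25/36, 7/9, 1]
j=0: u_0=13/420 ∈ [0, 1/6) → index 0
j=1: u_1=73/420 ∈ [1/6, 7/18) → index 1
j=2: u_2=19/60 ∈ [1/6, 7/18) → index 1
j=3: u_3=193/420 ∈ [7/18, 11/18) → index 2
j=4: u_4=253/420 ∈ [7/18, 11/18) → index 2
j=5: u_5=313/420 ∈ [25/36, 7/9) → index 5
j=6: u_6=373/420 ∈ [7/9, 1) → index 6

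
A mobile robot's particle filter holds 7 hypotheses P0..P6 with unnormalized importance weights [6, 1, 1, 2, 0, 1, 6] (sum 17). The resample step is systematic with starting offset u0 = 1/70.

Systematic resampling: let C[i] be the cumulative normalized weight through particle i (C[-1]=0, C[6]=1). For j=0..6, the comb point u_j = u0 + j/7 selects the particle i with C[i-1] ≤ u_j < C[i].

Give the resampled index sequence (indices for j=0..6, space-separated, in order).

0 0 0 2 3 6 6

C = [6/17, 7/17, 8/17, 10/17, 10/17, 11/17, 1]
j=0: u_0=1/70 ∈ [0, 6/17) → index 0
j=1: u_1=11/70 ∈ [0, 6/17) → index 0
j=2: u_2=3/10 ∈ [0, 6/17) → index 0
j=3: u_3=31/70 ∈ [7/17, 8/17) → index 2
j=4: u_4=41/70 ∈ [8/17, 10/17) → index 3
j=5: u_5=51/70 ∈ [11/17, 1) → index 6
j=6: u_6=61/70 ∈ [11/17, 1) → index 6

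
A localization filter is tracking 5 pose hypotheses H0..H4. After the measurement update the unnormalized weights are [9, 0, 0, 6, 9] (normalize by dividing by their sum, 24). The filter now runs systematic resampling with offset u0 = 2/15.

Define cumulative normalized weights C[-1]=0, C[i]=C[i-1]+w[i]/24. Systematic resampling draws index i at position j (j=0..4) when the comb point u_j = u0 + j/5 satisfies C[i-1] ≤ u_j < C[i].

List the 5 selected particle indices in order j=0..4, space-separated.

C = [3/8, 3/8, 3/8, 5/8, 1]
j=0: u_0=2/15 ∈ [0, 3/8) → index 0
j=1: u_1=1/3 ∈ [0, 3/8) → index 0
j=2: u_2=8/15 ∈ [3/8, 5/8) → index 3
j=3: u_3=11/15 ∈ [5/8, 1) → index 4
j=4: u_4=14/15 ∈ [5/8, 1) → index 4

0 0 3 4 4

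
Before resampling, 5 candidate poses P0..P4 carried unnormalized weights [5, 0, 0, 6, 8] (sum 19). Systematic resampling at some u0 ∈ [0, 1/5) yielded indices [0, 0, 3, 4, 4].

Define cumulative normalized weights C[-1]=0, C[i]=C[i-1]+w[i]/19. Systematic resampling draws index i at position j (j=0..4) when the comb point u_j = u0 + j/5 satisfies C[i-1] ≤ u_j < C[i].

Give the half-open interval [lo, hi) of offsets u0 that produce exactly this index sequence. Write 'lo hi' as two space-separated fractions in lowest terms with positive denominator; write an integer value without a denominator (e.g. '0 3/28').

C = [5/19, 5/19, 5/19, 11/19, 1]
j=0 picked index 0: u0 ∈ [0, 5/19)
j=1 picked index 0: u0 ∈ [-1/5, 6/95)
j=2 picked index 3: u0 ∈ [-13/95, 17/95)
j=3 picked index 4: u0 ∈ [-2/95, 2/5)
j=4 picked index 4: u0 ∈ [-21/95, 1/5)
intersection: [0, 6/95)

0 6/95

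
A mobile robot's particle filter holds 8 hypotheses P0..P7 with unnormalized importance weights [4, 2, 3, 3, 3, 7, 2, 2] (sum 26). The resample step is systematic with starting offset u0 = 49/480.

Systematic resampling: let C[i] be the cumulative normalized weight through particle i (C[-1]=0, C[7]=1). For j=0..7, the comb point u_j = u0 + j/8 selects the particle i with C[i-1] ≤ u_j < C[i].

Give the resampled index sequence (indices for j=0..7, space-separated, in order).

0 1 3 4 5 5 6 7

C = [2/13, 3/13, 9/26, 6/13, 15/26, 11/13, 12/13, 1]
j=0: u_0=49/480 ∈ [0, 2/13) → index 0
j=1: u_1=109/480 ∈ [2/13, 3/13) → index 1
j=2: u_2=169/480 ∈ [9/26, 6/13) → index 3
j=3: u_3=229/480 ∈ [6/13, 15/26) → index 4
j=4: u_4=289/480 ∈ [15/26, 11/13) → index 5
j=5: u_5=349/480 ∈ [15/26, 11/13) → index 5
j=6: u_6=409/480 ∈ [11/13, 12/13) → index 6
j=7: u_7=469/480 ∈ [12/13, 1) → index 7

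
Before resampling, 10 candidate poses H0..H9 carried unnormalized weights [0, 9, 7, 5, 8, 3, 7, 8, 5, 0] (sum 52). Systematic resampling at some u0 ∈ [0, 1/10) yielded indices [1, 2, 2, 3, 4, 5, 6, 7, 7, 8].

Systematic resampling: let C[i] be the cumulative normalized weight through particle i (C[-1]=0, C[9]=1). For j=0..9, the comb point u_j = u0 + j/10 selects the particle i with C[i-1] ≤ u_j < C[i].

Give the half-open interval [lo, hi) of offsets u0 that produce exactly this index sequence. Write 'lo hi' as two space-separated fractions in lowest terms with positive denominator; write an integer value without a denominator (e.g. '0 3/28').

19/260 1/10

C = [0, 9/52, 4/13, 21/52, 29/52, 8/13, 3/4, 47/52, 1, 1]
j=0 picked index 1: u0 ∈ [0, 9/52)
j=1 picked index 2: u0 ∈ [19/260, 27/130)
j=2 picked index 2: u0 ∈ [-7/260, 7/65)
j=3 picked index 3: u0 ∈ [1/130, 27/260)
j=4 picked index 4: u0 ∈ [1/260, 41/260)
j=5 picked index 5: u0 ∈ [3/52, 3/26)
j=6 picked index 6: u0 ∈ [1/65, 3/20)
j=7 picked index 7: u0 ∈ [1/20, 53/260)
j=8 picked index 7: u0 ∈ [-1/20, 27/260)
j=9 picked index 8: u0 ∈ [1/260, 1/10)
intersection: [19/260, 1/10)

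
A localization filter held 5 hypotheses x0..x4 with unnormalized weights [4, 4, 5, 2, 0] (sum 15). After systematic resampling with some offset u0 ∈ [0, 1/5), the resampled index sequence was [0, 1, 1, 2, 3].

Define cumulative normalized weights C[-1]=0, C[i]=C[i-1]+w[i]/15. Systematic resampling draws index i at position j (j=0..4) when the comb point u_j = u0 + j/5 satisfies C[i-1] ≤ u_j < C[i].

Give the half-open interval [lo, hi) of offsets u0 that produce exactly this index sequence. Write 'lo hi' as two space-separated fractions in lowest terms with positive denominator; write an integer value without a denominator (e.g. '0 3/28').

1/15 2/15

C = [4/15, 8/15, 13/15, 1, 1]
j=0 picked index 0: u0 ∈ [0, 4/15)
j=1 picked index 1: u0 ∈ [1/15, 1/3)
j=2 picked index 1: u0 ∈ [-2/15, 2/15)
j=3 picked index 2: u0 ∈ [-1/15, 4/15)
j=4 picked index 3: u0 ∈ [1/15, 1/5)
intersection: [1/15, 2/15)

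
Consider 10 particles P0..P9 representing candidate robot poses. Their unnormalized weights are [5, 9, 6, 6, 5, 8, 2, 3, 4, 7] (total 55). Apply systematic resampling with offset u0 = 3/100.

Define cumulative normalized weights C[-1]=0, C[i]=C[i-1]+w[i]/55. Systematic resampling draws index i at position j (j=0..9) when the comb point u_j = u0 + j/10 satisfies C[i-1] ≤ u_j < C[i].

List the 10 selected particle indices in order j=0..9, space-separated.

0 1 1 2 3 4 5 6 8 9

C = [1/11, 14/55, 4/11, 26/55, 31/55, 39/55, 41/55, 4/5, 48/55, 1]
j=0: u_0=3/100 ∈ [0, 1/11) → index 0
j=1: u_1=13/100 ∈ [1/11, 14/55) → index 1
j=2: u_2=23/100 ∈ [1/11, 14/55) → index 1
j=3: u_3=33/100 ∈ [14/55, 4/11) → index 2
j=4: u_4=43/100 ∈ [4/11, 26/55) → index 3
j=5: u_5=53/100 ∈ [26/55, 31/55) → index 4
j=6: u_6=63/100 ∈ [31/55, 39/55) → index 5
j=7: u_7=73/100 ∈ [39/55, 41/55) → index 6
j=8: u_8=83/100 ∈ [4/5, 48/55) → index 8
j=9: u_9=93/100 ∈ [48/55, 1) → index 9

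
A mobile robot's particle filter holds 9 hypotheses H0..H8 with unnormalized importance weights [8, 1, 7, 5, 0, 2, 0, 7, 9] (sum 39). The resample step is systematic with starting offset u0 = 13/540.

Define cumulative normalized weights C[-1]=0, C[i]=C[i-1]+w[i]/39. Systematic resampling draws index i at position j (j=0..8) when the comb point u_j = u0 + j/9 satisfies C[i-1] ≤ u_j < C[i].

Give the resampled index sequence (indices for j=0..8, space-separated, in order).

C = [8/39, 3/13, 16/39, 7/13, 7/13, 23/39, 23/39, 10/13, 1]
j=0: u_0=13/540 ∈ [0, 8/39) → index 0
j=1: u_1=73/540 ∈ [0, 8/39) → index 0
j=2: u_2=133/540 ∈ [3/13, 16/39) → index 2
j=3: u_3=193/540 ∈ [3/13, 16/39) → index 2
j=4: u_4=253/540 ∈ [16/39, 7/13) → index 3
j=5: u_5=313/540 ∈ [7/13, 23/39) → index 5
j=6: u_6=373/540 ∈ [23/39, 10/13) → index 7
j=7: u_7=433/540 ∈ [10/13, 1) → index 8
j=8: u_8=493/540 ∈ [10/13, 1) → index 8

0 0 2 2 3 5 7 8 8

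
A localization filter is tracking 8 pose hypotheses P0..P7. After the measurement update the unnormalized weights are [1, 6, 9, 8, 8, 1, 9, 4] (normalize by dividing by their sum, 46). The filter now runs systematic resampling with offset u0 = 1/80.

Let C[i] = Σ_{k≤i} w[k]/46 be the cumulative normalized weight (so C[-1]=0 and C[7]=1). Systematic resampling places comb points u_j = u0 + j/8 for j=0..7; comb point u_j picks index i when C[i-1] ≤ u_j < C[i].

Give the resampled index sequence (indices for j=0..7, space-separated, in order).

0 1 2 3 3 4 6 6

C = [1/46, 7/46, 8/23, 12/23, 16/23, 33/46, 21/23, 1]
j=0: u_0=1/80 ∈ [0, 1/46) → index 0
j=1: u_1=11/80 ∈ [1/46, 7/46) → index 1
j=2: u_2=21/80 ∈ [7/46, 8/23) → index 2
j=3: u_3=31/80 ∈ [8/23, 12/23) → index 3
j=4: u_4=41/80 ∈ [8/23, 12/23) → index 3
j=5: u_5=51/80 ∈ [12/23, 16/23) → index 4
j=6: u_6=61/80 ∈ [33/46, 21/23) → index 6
j=7: u_7=71/80 ∈ [33/46, 21/23) → index 6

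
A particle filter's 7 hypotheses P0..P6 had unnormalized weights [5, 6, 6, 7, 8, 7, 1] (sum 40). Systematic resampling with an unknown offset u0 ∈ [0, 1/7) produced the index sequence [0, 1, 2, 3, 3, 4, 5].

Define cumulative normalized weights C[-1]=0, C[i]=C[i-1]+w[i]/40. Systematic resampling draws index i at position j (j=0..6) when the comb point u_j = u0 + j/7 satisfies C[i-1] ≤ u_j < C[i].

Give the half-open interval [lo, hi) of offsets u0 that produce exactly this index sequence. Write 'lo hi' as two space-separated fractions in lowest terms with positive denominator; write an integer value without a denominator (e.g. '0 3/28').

0 1/35

C = [1/8, 11/40, 17/40, 3/5, 4/5, 39/40, 1]
j=0 picked index 0: u0 ∈ [0, 1/8)
j=1 picked index 1: u0 ∈ [-1/56, 37/280)
j=2 picked index 2: u0 ∈ [-3/280, 39/280)
j=3 picked index 3: u0 ∈ [-1/280, 6/35)
j=4 picked index 3: u0 ∈ [-41/280, 1/35)
j=5 picked index 4: u0 ∈ [-4/35, 3/35)
j=6 picked index 5: u0 ∈ [-2/35, 33/280)
intersection: [0, 1/35)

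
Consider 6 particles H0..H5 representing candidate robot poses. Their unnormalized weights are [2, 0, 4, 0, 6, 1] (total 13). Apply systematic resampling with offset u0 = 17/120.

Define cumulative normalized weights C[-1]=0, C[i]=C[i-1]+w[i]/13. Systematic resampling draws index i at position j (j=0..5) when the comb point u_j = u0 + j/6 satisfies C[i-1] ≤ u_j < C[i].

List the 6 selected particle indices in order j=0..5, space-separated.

C = [2/13, 2/13, 6/13, 6/13, 12/13, 1]
j=0: u_0=17/120 ∈ [0, 2/13) → index 0
j=1: u_1=37/120 ∈ [2/13, 6/13) → index 2
j=2: u_2=19/40 ∈ [6/13, 12/13) → index 4
j=3: u_3=77/120 ∈ [6/13, 12/13) → index 4
j=4: u_4=97/120 ∈ [6/13, 12/13) → index 4
j=5: u_5=39/40 ∈ [12/13, 1) → index 5

0 2 4 4 4 5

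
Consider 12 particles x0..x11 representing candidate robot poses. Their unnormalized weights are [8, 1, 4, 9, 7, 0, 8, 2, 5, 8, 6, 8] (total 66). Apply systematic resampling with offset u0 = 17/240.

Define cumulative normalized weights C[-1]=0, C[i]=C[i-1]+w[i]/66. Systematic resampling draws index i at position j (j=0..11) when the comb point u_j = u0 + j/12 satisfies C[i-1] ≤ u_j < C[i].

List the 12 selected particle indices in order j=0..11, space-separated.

0 2 3 3 4 6 7 8 9 10 11 11

C = [4/33, 3/22, 13/66, 1/3, 29/66, 29/66, 37/66, 13/22, 2/3, 26/33, 29/33, 1]
j=0: u_0=17/240 ∈ [0, 4/33) → index 0
j=1: u_1=37/240 ∈ [3/22, 13/66) → index 2
j=2: u_2=19/80 ∈ [13/66, 1/3) → index 3
j=3: u_3=77/240 ∈ [13/66, 1/3) → index 3
j=4: u_4=97/240 ∈ [1/3, 29/66) → index 4
j=5: u_5=39/80 ∈ [29/66, 37/66) → index 6
j=6: u_6=137/240 ∈ [37/66, 13/22) → index 7
j=7: u_7=157/240 ∈ [13/22, 2/3) → index 8
j=8: u_8=59/80 ∈ [2/3, 26/33) → index 9
j=9: u_9=197/240 ∈ [26/33, 29/33) → index 10
j=10: u_10=217/240 ∈ [29/33, 1) → index 11
j=11: u_11=79/80 ∈ [29/33, 1) → index 11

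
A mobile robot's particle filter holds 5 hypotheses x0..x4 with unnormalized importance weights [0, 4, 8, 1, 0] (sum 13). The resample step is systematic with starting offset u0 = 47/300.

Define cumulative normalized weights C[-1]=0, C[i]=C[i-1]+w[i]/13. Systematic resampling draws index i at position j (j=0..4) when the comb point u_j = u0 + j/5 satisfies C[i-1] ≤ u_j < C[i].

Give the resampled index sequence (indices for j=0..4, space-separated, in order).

1 2 2 2 3

C = [0, 4/13, 12/13, 1, 1]
j=0: u_0=47/300 ∈ [0, 4/13) → index 1
j=1: u_1=107/300 ∈ [4/13, 12/13) → index 2
j=2: u_2=167/300 ∈ [4/13, 12/13) → index 2
j=3: u_3=227/300 ∈ [4/13, 12/13) → index 2
j=4: u_4=287/300 ∈ [12/13, 1) → index 3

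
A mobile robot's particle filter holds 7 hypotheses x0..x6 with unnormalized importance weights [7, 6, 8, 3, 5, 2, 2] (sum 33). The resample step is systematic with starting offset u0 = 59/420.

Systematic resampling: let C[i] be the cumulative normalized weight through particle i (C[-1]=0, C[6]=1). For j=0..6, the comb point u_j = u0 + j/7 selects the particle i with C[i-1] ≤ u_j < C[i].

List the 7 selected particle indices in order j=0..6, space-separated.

0 1 2 2 3 4 6

C = [7/33, 13/33, 7/11, 8/11, 29/33, 31/33, 1]
j=0: u_0=59/420 ∈ [0, 7/33) → index 0
j=1: u_1=17/60 ∈ [7/33, 13/33) → index 1
j=2: u_2=179/420 ∈ [13/33, 7/11) → index 2
j=3: u_3=239/420 ∈ [13/33, 7/11) → index 2
j=4: u_4=299/420 ∈ [7/11, 8/11) → index 3
j=5: u_5=359/420 ∈ [8/11, 29/33) → index 4
j=6: u_6=419/420 ∈ [31/33, 1) → index 6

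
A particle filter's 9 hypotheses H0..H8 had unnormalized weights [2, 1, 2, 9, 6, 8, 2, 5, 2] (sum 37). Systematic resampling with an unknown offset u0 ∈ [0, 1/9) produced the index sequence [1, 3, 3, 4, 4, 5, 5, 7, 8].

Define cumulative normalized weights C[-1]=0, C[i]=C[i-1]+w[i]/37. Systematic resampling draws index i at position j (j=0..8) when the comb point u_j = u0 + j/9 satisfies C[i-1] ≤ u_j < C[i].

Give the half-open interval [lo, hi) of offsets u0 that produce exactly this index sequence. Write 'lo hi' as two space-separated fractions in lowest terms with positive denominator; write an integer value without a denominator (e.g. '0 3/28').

19/333 3/37

C = [2/37, 3/37, 5/37, 14/37, 20/37, 28/37, 30/37, 35/37, 1]
j=0 picked index 1: u0 ∈ [2/37, 3/37)
j=1 picked index 3: u0 ∈ [8/333, 89/333)
j=2 picked index 3: u0 ∈ [-29/333, 52/333)
j=3 picked index 4: u0 ∈ [5/111, 23/111)
j=4 picked index 4: u0 ∈ [-22/333, 32/333)
j=5 picked index 5: u0 ∈ [-5/333, 67/333)
j=6 picked index 5: u0 ∈ [-14/111, 10/111)
j=7 picked index 7: u0 ∈ [11/333, 56/333)
j=8 picked index 8: u0 ∈ [19/333, 1/9)
intersection: [19/333, 3/37)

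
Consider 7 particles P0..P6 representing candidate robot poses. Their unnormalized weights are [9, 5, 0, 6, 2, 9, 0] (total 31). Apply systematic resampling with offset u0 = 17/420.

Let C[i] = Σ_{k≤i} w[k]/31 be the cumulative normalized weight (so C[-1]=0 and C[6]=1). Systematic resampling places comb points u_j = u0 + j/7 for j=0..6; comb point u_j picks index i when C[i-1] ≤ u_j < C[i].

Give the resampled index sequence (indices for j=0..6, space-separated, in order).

0 0 1 3 3 5 5

C = [9/31, 14/31, 14/31, 20/31, 22/31, 1, 1]
j=0: u_0=17/420 ∈ [0, 9/31) → index 0
j=1: u_1=11/60 ∈ [0, 9/31) → index 0
j=2: u_2=137/420 ∈ [9/31, 14/31) → index 1
j=3: u_3=197/420 ∈ [14/31, 20/31) → index 3
j=4: u_4=257/420 ∈ [14/31, 20/31) → index 3
j=5: u_5=317/420 ∈ [22/31, 1) → index 5
j=6: u_6=377/420 ∈ [22/31, 1) → index 5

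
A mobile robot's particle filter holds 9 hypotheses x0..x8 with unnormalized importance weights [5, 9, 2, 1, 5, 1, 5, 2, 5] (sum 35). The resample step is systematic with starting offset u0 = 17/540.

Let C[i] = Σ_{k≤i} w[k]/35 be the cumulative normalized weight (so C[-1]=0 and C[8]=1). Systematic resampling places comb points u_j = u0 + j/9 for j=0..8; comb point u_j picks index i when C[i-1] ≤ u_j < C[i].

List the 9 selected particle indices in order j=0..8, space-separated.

0 0 1 1 3 4 6 7 8

C = [1/7, 2/5, 16/35, 17/35, 22/35, 23/35, 4/5, 6/7, 1]
j=0: u_0=17/540 ∈ [0, 1/7) → index 0
j=1: u_1=77/540 ∈ [0, 1/7) → index 0
j=2: u_2=137/540 ∈ [1/7, 2/5) → index 1
j=3: u_3=197/540 ∈ [1/7, 2/5) → index 1
j=4: u_4=257/540 ∈ [16/35, 17/35) → index 3
j=5: u_5=317/540 ∈ [17/35, 22/35) → index 4
j=6: u_6=377/540 ∈ [23/35, 4/5) → index 6
j=7: u_7=437/540 ∈ [4/5, 6/7) → index 7
j=8: u_8=497/540 ∈ [6/7, 1) → index 8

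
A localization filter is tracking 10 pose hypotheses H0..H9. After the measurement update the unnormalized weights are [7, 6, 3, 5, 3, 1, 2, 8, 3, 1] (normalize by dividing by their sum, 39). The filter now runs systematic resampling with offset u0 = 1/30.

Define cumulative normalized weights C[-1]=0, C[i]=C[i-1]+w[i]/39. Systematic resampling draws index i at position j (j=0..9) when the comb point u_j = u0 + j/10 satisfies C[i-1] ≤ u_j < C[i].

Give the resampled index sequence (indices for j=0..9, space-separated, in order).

0 0 1 2 3 3 5 7 7 8

C = [7/39, 1/3, 16/39, 7/13, 8/13, 25/39, 9/13, 35/39, 38/39, 1]
j=0: u_0=1/30 ∈ [0, 7/39) → index 0
j=1: u_1=2/15 ∈ [0, 7/39) → index 0
j=2: u_2=7/30 ∈ [7/39, 1/3) → index 1
j=3: u_3=1/3 ∈ [1/3, 16/39) → index 2
j=4: u_4=13/30 ∈ [16/39, 7/13) → index 3
j=5: u_5=8/15 ∈ [16/39, 7/13) → index 3
j=6: u_6=19/30 ∈ [8/13, 25/39) → index 5
j=7: u_7=11/15 ∈ [9/13, 35/39) → index 7
j=8: u_8=5/6 ∈ [9/13, 35/39) → index 7
j=9: u_9=14/15 ∈ [35/39, 38/39) → index 8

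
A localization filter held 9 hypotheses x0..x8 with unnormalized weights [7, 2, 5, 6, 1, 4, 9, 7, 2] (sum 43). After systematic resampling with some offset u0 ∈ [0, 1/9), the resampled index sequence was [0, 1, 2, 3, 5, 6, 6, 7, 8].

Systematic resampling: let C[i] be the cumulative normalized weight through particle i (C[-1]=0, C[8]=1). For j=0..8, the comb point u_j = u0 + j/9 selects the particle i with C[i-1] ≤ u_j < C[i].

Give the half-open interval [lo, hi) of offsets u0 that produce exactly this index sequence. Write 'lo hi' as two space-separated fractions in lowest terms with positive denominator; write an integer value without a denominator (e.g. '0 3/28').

25/387 38/387

C = [7/43, 9/43, 14/43, 20/43, 21/43, 25/43, 34/43, 41/43, 1]
j=0 picked index 0: u0 ∈ [0, 7/43)
j=1 picked index 1: u0 ∈ [20/387, 38/387)
j=2 picked index 2: u0 ∈ [-5/387, 40/387)
j=3 picked index 3: u0 ∈ [-1/129, 17/129)
j=4 picked index 5: u0 ∈ [17/387, 53/387)
j=5 picked index 6: u0 ∈ [10/387, 91/387)
j=6 picked index 6: u0 ∈ [-11/129, 16/129)
j=7 picked index 7: u0 ∈ [5/387, 68/387)
j=8 picked index 8: u0 ∈ [25/387, 1/9)
intersection: [25/387, 38/387)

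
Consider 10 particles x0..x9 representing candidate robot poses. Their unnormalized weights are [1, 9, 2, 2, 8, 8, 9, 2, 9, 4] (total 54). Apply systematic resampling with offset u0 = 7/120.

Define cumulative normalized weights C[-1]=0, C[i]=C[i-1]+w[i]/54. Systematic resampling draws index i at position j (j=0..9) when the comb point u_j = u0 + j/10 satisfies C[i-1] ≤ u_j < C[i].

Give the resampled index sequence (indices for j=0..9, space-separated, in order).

1 1 3 4 5 6 6 7 8 9

C = [1/54, 5/27, 2/9, 7/27, 11/27, 5/9, 13/18, 41/54, 25/27, 1]
j=0: u_0=7/120 ∈ [1/54, 5/27) → index 1
j=1: u_1=19/120 ∈ [1/54, 5/27) → index 1
j=2: u_2=31/120 ∈ [2/9, 7/27) → index 3
j=3: u_3=43/120 ∈ [7/27, 11/27) → index 4
j=4: u_4=11/24 ∈ [11/27, 5/9) → index 5
j=5: u_5=67/120 ∈ [5/9, 13/18) → index 6
j=6: u_6=79/120 ∈ [5/9, 13/18) → index 6
j=7: u_7=91/120 ∈ [13/18, 41/54) → index 7
j=8: u_8=103/120 ∈ [41/54, 25/27) → index 8
j=9: u_9=23/24 ∈ [25/27, 1) → index 9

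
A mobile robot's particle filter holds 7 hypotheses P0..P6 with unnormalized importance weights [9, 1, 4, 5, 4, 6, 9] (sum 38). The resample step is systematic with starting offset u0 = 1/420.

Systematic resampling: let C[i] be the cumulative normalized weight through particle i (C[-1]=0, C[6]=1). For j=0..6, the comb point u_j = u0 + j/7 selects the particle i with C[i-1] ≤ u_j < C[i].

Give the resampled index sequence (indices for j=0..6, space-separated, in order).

0 0 2 3 4 5 6

C = [9/38, 5/19, 7/19, 1/2, 23/38, 29/38, 1]
j=0: u_0=1/420 ∈ [0, 9/38) → index 0
j=1: u_1=61/420 ∈ [0, 9/38) → index 0
j=2: u_2=121/420 ∈ [5/19, 7/19) → index 2
j=3: u_3=181/420 ∈ [7/19, 1/2) → index 3
j=4: u_4=241/420 ∈ [1/2, 23/38) → index 4
j=5: u_5=43/60 ∈ [23/38, 29/38) → index 5
j=6: u_6=361/420 ∈ [29/38, 1) → index 6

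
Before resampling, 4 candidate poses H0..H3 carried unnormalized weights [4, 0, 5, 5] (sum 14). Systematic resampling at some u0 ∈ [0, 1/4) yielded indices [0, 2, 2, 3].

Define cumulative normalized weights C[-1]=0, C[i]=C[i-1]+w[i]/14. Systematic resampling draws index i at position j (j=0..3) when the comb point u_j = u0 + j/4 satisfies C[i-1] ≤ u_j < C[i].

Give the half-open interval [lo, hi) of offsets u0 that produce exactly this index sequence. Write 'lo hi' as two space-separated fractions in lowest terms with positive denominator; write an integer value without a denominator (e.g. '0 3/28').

C = [2/7, 2/7, 9/14, 1]
j=0 picked index 0: u0 ∈ [0, 2/7)
j=1 picked index 2: u0 ∈ [1/28, 11/28)
j=2 picked index 2: u0 ∈ [-3/14, 1/7)
j=3 picked index 3: u0 ∈ [-3/28, 1/4)
intersection: [1/28, 1/7)

1/28 1/7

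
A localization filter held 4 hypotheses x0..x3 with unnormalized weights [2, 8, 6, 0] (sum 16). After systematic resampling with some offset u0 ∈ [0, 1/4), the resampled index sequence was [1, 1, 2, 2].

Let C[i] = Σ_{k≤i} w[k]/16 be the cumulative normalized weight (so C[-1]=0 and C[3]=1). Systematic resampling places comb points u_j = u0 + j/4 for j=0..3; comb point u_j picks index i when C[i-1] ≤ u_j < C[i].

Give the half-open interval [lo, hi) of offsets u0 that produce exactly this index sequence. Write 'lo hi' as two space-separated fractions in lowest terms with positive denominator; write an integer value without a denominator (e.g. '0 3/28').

1/8 1/4

C = [1/8, 5/8, 1, 1]
j=0 picked index 1: u0 ∈ [1/8, 5/8)
j=1 picked index 1: u0 ∈ [-1/8, 3/8)
j=2 picked index 2: u0 ∈ [1/8, 1/2)
j=3 picked index 2: u0 ∈ [-1/8, 1/4)
intersection: [1/8, 1/4)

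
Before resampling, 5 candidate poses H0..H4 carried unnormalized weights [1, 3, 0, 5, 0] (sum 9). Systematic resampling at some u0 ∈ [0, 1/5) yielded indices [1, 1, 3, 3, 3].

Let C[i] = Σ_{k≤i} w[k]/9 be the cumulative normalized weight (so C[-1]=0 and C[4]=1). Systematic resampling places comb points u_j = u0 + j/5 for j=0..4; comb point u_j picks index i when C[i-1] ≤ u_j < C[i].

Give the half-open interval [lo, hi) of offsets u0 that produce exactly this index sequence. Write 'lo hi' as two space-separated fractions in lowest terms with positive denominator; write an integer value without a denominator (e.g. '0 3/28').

1/9 1/5

C = [1/9, 4/9, 4/9, 1, 1]
j=0 picked index 1: u0 ∈ [1/9, 4/9)
j=1 picked index 1: u0 ∈ [-4/45, 11/45)
j=2 picked index 3: u0 ∈ [2/45, 3/5)
j=3 picked index 3: u0 ∈ [-7/45, 2/5)
j=4 picked index 3: u0 ∈ [-16/45, 1/5)
intersection: [1/9, 1/5)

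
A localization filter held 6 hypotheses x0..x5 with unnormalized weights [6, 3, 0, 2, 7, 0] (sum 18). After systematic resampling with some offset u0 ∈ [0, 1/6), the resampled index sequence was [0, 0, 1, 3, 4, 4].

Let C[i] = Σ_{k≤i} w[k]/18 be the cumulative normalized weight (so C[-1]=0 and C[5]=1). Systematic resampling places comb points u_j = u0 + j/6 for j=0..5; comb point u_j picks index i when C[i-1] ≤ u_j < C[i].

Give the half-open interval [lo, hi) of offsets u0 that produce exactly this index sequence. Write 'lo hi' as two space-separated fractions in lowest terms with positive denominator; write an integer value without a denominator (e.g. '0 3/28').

C = [1/3, 1/2, 1/2, 11/18, 1, 1]
j=0 picked index 0: u0 ∈ [0, 1/3)
j=1 picked index 0: u0 ∈ [-1/6, 1/6)
j=2 picked index 1: u0 ∈ [0, 1/6)
j=3 picked index 3: u0 ∈ [0, 1/9)
j=4 picked index 4: u0 ∈ [-1/18, 1/3)
j=5 picked index 4: u0 ∈ [-2/9, 1/6)
intersection: [0, 1/9)

0 1/9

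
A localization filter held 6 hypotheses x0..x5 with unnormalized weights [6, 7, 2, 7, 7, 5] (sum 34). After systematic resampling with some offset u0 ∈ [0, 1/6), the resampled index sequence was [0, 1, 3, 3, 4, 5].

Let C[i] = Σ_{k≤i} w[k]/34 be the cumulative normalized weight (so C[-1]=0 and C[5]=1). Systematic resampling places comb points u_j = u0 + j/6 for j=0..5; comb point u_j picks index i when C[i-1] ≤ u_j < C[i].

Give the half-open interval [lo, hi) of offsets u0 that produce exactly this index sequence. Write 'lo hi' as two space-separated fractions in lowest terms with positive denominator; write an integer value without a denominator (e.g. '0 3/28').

11/102 5/34

C = [3/17, 13/34, 15/34, 11/17, 29/34, 1]
j=0 picked index 0: u0 ∈ [0, 3/17)
j=1 picked index 1: u0 ∈ [1/102, 11/51)
j=2 picked index 3: u0 ∈ [11/102, 16/51)
j=3 picked index 3: u0 ∈ [-1/17, 5/34)
j=4 picked index 4: u0 ∈ [-1/51, 19/102)
j=5 picked index 5: u0 ∈ [1/51, 1/6)
intersection: [11/102, 5/34)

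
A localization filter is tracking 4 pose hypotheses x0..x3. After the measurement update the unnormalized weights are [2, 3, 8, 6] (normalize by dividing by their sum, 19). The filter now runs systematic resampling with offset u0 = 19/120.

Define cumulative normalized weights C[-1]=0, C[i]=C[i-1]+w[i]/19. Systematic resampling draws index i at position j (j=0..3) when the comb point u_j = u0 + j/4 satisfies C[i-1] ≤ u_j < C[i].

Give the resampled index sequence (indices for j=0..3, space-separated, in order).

1 2 2 3

C = [2/19, 5/19, 13/19, 1]
j=0: u_0=19/120 ∈ [2/19, 5/19) → index 1
j=1: u_1=49/120 ∈ [5/19, 13/19) → index 2
j=2: u_2=79/120 ∈ [5/19, 13/19) → index 2
j=3: u_3=109/120 ∈ [13/19, 1) → index 3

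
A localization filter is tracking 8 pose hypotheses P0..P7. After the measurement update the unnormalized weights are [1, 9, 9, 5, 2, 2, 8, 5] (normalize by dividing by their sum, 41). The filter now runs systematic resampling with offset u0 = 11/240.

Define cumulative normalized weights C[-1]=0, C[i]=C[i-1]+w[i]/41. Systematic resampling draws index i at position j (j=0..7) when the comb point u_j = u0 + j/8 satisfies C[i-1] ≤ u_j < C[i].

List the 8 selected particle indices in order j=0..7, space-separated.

C = [1/41, 10/41, 19/41, 24/41, 26/41, 28/41, 36/41, 1]
j=0: u_0=11/240 ∈ [1/41, 10/41) → index 1
j=1: u_1=41/240 ∈ [1/41, 10/41) → index 1
j=2: u_2=71/240 ∈ [10/41, 19/41) → index 2
j=3: u_3=101/240 ∈ [10/41, 19/41) → index 2
j=4: u_4=131/240 ∈ [19/41, 24/41) → index 3
j=5: u_5=161/240 ∈ [26/41, 28/41) → index 5
j=6: u_6=191/240 ∈ [28/41, 36/41) → index 6
j=7: u_7=221/240 ∈ [36/41, 1) → index 7

1 1 2 2 3 5 6 7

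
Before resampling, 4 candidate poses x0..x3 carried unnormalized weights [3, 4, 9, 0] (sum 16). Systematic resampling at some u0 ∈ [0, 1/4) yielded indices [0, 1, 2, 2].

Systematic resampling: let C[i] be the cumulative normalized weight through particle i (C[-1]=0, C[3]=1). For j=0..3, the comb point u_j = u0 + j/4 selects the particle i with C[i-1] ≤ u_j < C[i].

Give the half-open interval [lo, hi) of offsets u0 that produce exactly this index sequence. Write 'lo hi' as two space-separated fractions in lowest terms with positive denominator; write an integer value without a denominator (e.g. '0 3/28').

C = [3/16, 7/16, 1, 1]
j=0 picked index 0: u0 ∈ [0, 3/16)
j=1 picked index 1: u0 ∈ [-1/16, 3/16)
j=2 picked index 2: u0 ∈ [-1/16, 1/2)
j=3 picked index 2: u0 ∈ [-5/16, 1/4)
intersection: [0, 3/16)

0 3/16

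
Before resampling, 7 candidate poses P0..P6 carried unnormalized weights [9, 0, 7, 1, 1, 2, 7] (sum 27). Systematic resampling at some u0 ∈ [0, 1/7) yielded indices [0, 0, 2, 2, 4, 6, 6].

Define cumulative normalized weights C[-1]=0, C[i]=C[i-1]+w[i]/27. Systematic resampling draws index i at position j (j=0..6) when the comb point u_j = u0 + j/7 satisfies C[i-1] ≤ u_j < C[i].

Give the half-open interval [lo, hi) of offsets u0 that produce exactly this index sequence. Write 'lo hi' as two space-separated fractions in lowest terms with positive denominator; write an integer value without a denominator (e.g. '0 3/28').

11/189 2/21

C = [1/3, 1/3, 16/27, 17/27, 2/3, 20/27, 1]
j=0 picked index 0: u0 ∈ [0, 1/3)
j=1 picked index 0: u0 ∈ [-1/7, 4/21)
j=2 picked index 2: u0 ∈ [1/21, 58/189)
j=3 picked index 2: u0 ∈ [-2/21, 31/189)
j=4 picked index 4: u0 ∈ [11/189, 2/21)
j=5 picked index 6: u0 ∈ [5/189, 2/7)
j=6 picked index 6: u0 ∈ [-22/189, 1/7)
intersection: [11/189, 2/21)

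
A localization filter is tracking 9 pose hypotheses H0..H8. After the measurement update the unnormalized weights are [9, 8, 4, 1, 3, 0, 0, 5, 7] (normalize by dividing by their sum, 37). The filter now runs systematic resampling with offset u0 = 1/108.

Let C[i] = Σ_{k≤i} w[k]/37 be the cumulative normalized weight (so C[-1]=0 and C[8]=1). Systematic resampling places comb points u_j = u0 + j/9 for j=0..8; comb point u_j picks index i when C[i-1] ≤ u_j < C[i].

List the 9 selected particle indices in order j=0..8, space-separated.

0 0 0 1 1 2 7 7 8

C = [9/37, 17/37, 21/37, 22/37, 25/37, 25/37, 25/37, 30/37, 1]
j=0: u_0=1/108 ∈ [0, 9/37) → index 0
j=1: u_1=13/108 ∈ [0, 9/37) → index 0
j=2: u_2=25/108 ∈ [0, 9/37) → index 0
j=3: u_3=37/108 ∈ [9/37, 17/37) → index 1
j=4: u_4=49/108 ∈ [9/37, 17/37) → index 1
j=5: u_5=61/108 ∈ [17/37, 21/37) → index 2
j=6: u_6=73/108 ∈ [25/37, 30/37) → index 7
j=7: u_7=85/108 ∈ [25/37, 30/37) → index 7
j=8: u_8=97/108 ∈ [30/37, 1) → index 8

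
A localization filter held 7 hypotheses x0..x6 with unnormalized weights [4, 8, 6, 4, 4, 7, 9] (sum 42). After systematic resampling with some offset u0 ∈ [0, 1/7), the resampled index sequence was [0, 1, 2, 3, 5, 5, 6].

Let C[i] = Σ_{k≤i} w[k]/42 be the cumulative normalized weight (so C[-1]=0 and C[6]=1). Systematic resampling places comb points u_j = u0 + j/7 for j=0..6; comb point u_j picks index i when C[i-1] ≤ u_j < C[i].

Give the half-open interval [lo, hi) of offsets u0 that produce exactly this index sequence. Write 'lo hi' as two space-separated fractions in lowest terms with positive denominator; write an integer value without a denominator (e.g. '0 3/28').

1/21 1/14

C = [2/21, 2/7, 3/7, 11/21, 13/21, 11/14, 1]
j=0 picked index 0: u0 ∈ [0, 2/21)
j=1 picked index 1: u0 ∈ [-1/21, 1/7)
j=2 picked index 2: u0 ∈ [0, 1/7)
j=3 picked index 3: u0 ∈ [0, 2/21)
j=4 picked index 5: u0 ∈ [1/21, 3/14)
j=5 picked index 5: u0 ∈ [-2/21, 1/14)
j=6 picked index 6: u0 ∈ [-1/14, 1/7)
intersection: [1/21, 1/14)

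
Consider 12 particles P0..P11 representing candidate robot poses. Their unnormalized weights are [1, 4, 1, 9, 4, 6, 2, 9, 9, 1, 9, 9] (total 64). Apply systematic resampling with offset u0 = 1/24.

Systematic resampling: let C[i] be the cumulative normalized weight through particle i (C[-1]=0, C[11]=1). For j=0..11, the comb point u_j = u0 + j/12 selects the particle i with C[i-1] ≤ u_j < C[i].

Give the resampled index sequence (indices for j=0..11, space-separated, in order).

C = [1/64, 5/64, 3/32, 15/64, 19/64, 25/64, 27/64, 9/16, 45/64, 23/32, 55/64, 1]
j=0: u_0=1/24 ∈ [1/64, 5/64) → index 1
j=1: u_1=1/8 ∈ [3/32, 15/64) → index 3
j=2: u_2=5/24 ∈ [3/32, 15/64) → index 3
j=3: u_3=7/24 ∈ [15/64, 19/64) → index 4
j=4: u_4=3/8 ∈ [19/64, 25/64) → index 5
j=5: u_5=11/24 ∈ [27/64, 9/16) → index 7
j=6: u_6=13/24 ∈ [27/64, 9/16) → index 7
j=7: u_7=5/8 ∈ [9/16, 45/64) → index 8
j=8: u_8=17/24 ∈ [45/64, 23/32) → index 9
j=9: u_9=19/24 ∈ [23/32, 55/64) → index 10
j=10: u_10=7/8 ∈ [55/64, 1) → index 11
j=11: u_11=23/24 ∈ [55/64, 1) → index 11

1 3 3 4 5 7 7 8 9 10 11 11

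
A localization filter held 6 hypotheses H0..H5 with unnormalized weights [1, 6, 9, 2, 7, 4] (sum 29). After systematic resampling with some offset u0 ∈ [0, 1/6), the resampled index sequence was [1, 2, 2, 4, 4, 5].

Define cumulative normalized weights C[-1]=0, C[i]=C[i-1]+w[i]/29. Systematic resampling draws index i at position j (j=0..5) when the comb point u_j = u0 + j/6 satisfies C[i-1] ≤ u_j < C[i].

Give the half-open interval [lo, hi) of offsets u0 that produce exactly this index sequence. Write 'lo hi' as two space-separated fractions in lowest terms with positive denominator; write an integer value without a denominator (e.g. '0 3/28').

7/58 1/6

C = [1/29, 7/29, 16/29, 18/29, 25/29, 1]
j=0 picked index 1: u0 ∈ [1/29, 7/29)
j=1 picked index 2: u0 ∈ [13/174, 67/174)
j=2 picked index 2: u0 ∈ [-8/87, 19/87)
j=3 picked index 4: u0 ∈ [7/58, 21/58)
j=4 picked index 4: u0 ∈ [-4/87, 17/87)
j=5 picked index 5: u0 ∈ [5/174, 1/6)
intersection: [7/58, 1/6)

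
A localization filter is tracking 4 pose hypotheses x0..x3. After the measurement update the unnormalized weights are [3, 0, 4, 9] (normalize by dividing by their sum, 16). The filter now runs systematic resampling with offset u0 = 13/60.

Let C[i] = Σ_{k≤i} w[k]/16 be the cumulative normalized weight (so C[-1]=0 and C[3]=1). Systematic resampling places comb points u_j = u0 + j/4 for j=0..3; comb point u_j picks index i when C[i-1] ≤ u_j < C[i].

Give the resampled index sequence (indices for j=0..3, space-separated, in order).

2 3 3 3

C = [3/16, 3/16, 7/16, 1]
j=0: u_0=13/60 ∈ [3/16, 7/16) → index 2
j=1: u_1=7/15 ∈ [7/16, 1) → index 3
j=2: u_2=43/60 ∈ [7/16, 1) → index 3
j=3: u_3=29/30 ∈ [7/16, 1) → index 3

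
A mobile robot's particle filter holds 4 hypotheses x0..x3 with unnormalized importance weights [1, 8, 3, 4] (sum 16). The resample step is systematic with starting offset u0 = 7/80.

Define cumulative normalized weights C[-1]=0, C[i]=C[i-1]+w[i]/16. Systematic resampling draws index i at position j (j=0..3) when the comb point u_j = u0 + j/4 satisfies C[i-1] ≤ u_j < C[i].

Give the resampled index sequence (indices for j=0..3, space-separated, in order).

C = [1/16, 9/16, 3/4, 1]
j=0: u_0=7/80 ∈ [1/16, 9/16) → index 1
j=1: u_1=27/80 ∈ [1/16, 9/16) → index 1
j=2: u_2=47/80 ∈ [9/16, 3/4) → index 2
j=3: u_3=67/80 ∈ [3/4, 1) → index 3

1 1 2 3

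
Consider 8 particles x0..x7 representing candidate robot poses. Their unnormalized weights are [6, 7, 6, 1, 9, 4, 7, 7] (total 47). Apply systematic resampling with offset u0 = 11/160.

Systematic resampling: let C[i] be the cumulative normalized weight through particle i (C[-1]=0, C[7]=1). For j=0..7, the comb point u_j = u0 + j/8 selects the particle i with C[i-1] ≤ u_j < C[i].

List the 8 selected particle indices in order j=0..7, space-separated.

C = [6/47, 13/47, 19/47, 20/47, 29/47, 33/47, 40/47, 1]
j=0: u_0=11/160 ∈ [0, 6/47) → index 0
j=1: u_1=31/160 ∈ [6/47, 13/47) → index 1
j=2: u_2=51/160 ∈ [13/47, 19/47) → index 2
j=3: u_3=71/160 ∈ [20/47, 29/47) → index 4
j=4: u_4=91/160 ∈ [20/47, 29/47) → index 4
j=5: u_5=111/160 ∈ [29/47, 33/47) → index 5
j=6: u_6=131/160 ∈ [33/47, 40/47) → index 6
j=7: u_7=151/160 ∈ [40/47, 1) → index 7

0 1 2 4 4 5 6 7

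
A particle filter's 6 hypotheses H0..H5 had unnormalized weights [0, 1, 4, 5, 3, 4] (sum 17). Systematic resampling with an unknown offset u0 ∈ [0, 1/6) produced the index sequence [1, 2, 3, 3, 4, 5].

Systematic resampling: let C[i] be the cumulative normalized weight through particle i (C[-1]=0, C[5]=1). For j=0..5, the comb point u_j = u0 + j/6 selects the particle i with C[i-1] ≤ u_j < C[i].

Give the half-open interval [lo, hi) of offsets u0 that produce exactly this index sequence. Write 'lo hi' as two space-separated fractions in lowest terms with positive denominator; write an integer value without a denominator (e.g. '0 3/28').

0 1/17

C = [0, 1/17, 5/17, 10/17, 13/17, 1]
j=0 picked index 1: u0 ∈ [0, 1/17)
j=1 picked index 2: u0 ∈ [-11/102, 13/102)
j=2 picked index 3: u0 ∈ [-2/51, 13/51)
j=3 picked index 3: u0 ∈ [-7/34, 3/34)
j=4 picked index 4: u0 ∈ [-4/51, 5/51)
j=5 picked index 5: u0 ∈ [-7/102, 1/6)
intersection: [0, 1/17)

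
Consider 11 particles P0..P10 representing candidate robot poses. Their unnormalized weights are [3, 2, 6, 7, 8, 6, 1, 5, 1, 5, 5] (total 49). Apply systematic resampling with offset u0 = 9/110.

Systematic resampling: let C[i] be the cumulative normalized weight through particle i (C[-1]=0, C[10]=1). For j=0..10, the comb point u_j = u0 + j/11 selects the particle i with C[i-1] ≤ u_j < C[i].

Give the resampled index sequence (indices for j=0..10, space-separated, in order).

1 2 3 3 4 5 5 7 9 10 10

C = [3/49, 5/49, 11/49, 18/49, 26/49, 32/49, 33/49, 38/49, 39/49, 44/49, 1]
j=0: u_0=9/110 ∈ [3/49, 5/49) → index 1
j=1: u_1=19/110 ∈ [5/49, 11/49) → index 2
j=2: u_2=29/110 ∈ [11/49, 18/49) → index 3
j=3: u_3=39/110 ∈ [11/49, 18/49) → index 3
j=4: u_4=49/110 ∈ [18/49, 26/49) → index 4
j=5: u_5=59/110 ∈ [26/49, 32/49) → index 5
j=6: u_6=69/110 ∈ [26/49, 32/49) → index 5
j=7: u_7=79/110 ∈ [33/49, 38/49) → index 7
j=8: u_8=89/110 ∈ [39/49, 44/49) → index 9
j=9: u_9=9/10 ∈ [44/49, 1) → index 10
j=10: u_10=109/110 ∈ [44/49, 1) → index 10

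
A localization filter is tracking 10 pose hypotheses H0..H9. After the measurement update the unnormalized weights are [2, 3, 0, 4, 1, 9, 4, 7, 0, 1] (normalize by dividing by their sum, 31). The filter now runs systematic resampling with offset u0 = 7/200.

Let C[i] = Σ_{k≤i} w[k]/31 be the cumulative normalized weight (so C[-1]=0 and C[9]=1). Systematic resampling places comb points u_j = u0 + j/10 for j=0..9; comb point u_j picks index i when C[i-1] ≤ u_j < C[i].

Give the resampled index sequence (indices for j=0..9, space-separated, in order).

C = [2/31, 5/31, 5/31, 9/31, 10/31, 19/31, 23/31, 30/31, 30/31, 1]
j=0: u_0=7/200 ∈ [0, 2/31) → index 0
j=1: u_1=27/200 ∈ [2/31, 5/31) → index 1
j=2: u_2=47/200 ∈ [5/31, 9/31) → index 3
j=3: u_3=67/200 ∈ [10/31, 19/31) → index 5
j=4: u_4=87/200 ∈ [10/31, 19/31) → index 5
j=5: u_5=107/200 ∈ [10/31, 19/31) → index 5
j=6: u_6=127/200 ∈ [19/31, 23/31) → index 6
j=7: u_7=147/200 ∈ [19/31, 23/31) → index 6
j=8: u_8=167/200 ∈ [23/31, 30/31) → index 7
j=9: u_9=187/200 ∈ [23/31, 30/31) → index 7

0 1 3 5 5 5 6 6 7 7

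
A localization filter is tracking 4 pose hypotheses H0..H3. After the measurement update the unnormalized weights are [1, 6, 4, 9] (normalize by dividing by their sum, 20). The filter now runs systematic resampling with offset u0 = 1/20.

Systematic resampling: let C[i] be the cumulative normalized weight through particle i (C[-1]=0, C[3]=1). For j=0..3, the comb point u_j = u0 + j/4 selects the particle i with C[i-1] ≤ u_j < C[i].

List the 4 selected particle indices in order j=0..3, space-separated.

1 1 3 3

C = [1/20, 7/20, 11/20, 1]
j=0: u_0=1/20 ∈ [1/20, 7/20) → index 1
j=1: u_1=3/10 ∈ [1/20, 7/20) → index 1
j=2: u_2=11/20 ∈ [11/20, 1) → index 3
j=3: u_3=4/5 ∈ [11/20, 1) → index 3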